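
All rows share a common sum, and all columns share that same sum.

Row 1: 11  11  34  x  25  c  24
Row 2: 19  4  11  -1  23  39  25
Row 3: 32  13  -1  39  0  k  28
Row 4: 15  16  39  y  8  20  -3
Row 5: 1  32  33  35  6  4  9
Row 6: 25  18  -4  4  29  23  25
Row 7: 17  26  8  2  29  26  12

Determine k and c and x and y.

k = 9, c = -1, x = 16, y = 25

Rows 2 and 5 both sum to 120, so that's the common total.
Row 3 has 32 + 13 − 1 + 39 + 0 + 28 = 111; the blank must be 120 − 111 = 9.
Row 4 has 15 + 16 + 39 + 8 + 20 − 3 = 95; the blank must be 120 − 95 = 25.
Column 6 has 39 + 9 + 20 + 4 + 23 + 26 = 121; the blank must be 120 − 121 = -1.
Row 1 has 11 + 11 + 34 + 25 − 1 + 24 = 104; the blank must be 120 − 104 = 16.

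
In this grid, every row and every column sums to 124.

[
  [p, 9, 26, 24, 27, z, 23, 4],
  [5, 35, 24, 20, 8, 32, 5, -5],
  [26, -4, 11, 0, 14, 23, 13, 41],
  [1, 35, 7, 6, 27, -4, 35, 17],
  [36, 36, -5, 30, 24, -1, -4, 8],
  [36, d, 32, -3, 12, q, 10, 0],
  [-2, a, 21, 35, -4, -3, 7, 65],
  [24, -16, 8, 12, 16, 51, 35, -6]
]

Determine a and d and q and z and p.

a = 5, d = 24, q = 13, z = 13, p = -2

Column 1 has 5 + 26 + 1 + 36 + 36 − 2 + 24 = 126; the blank must be 124 − 126 = -2.
Row 7 has -2 + 21 + 35 − 4 − 3 + 7 + 65 = 119; the blank must be 124 − 119 = 5.
Column 2 has 9 + 35 − 4 + 35 + 36 + 5 − 16 = 100; the blank must be 124 − 100 = 24.
Row 6 has 36 + 24 + 32 − 3 + 12 + 10 + 0 = 111; the blank must be 124 − 111 = 13.
Row 1 has -2 + 9 + 26 + 24 + 27 + 23 + 4 = 111; the blank must be 124 − 111 = 13.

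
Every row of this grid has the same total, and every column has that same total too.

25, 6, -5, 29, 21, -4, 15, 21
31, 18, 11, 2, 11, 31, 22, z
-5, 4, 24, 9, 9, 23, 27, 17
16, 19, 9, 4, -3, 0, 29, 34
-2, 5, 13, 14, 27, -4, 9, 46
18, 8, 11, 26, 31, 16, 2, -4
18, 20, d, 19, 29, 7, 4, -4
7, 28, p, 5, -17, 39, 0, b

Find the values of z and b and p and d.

z = -18, b = 16, p = 30, d = 15

Rows 1 and 3 both sum to 108, so that's the common total.
The known cells in row 2 total 126, leaving 108 − 126 = -18 for the blank.
The known cells in row 7 total 93, leaving 108 − 93 = 15 for the blank.
The known cells in column 8 total 92, leaving 108 − 92 = 16 for the blank.
The known cells in row 8 total 78, leaving 108 − 78 = 30 for the blank.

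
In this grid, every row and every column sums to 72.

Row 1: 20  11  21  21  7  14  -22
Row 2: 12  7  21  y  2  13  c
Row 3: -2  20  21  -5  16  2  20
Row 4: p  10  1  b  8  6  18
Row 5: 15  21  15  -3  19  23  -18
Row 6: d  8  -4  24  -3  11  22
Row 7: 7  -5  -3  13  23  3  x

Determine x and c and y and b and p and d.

Row 6: 8 − 4 + 24 − 3 + 11 + 22 = 58, so its missing entry is 72 − 58 = 14.
Column 1: 20 + 12 − 2 + 15 + 14 + 7 = 66, so its missing entry is 72 − 66 = 6.
Row 4: 6 + 10 + 1 + 8 + 6 + 18 = 49, so its missing entry is 72 − 49 = 23.
Row 7: 7 − 5 − 3 + 13 + 23 + 3 = 38, so its missing entry is 72 − 38 = 34.
Column 7: -22 + 20 + 18 − 18 + 22 + 34 = 54, so its missing entry is 72 − 54 = 18.
Row 2: 12 + 7 + 21 + 2 + 13 + 18 = 73, so its missing entry is 72 − 73 = -1.

x = 34, c = 18, y = -1, b = 23, p = 6, d = 14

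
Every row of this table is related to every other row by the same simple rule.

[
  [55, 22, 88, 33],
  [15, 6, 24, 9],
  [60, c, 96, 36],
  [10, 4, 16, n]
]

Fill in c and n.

Each row is a constant multiple of every other row — this is a multiplication table with the headers hidden.
Row 3 is 96/88 = 12/11 times row 1, so its entry in column 2 is 22 × 12/11 = 24.
Row 4 is 16/88 = 2/11 times row 1, so its entry in column 4 is 33 × 2/11 = 6.

c = 24, n = 6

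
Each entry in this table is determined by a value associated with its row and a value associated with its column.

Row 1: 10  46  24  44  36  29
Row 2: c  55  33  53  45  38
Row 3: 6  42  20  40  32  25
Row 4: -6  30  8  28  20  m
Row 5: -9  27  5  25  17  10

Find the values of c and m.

The difference between any two rows is the same in every column — this is an addition table with the headers hidden.
Row 2 minus row 1 is 53 − 44 = 9, so its entry in column 1 is 10 + 9 = 19.
Row 4 minus row 1 is 28 − 44 = -16, so its entry in column 6 is 29 + (-16) = 13.

c = 19, m = 13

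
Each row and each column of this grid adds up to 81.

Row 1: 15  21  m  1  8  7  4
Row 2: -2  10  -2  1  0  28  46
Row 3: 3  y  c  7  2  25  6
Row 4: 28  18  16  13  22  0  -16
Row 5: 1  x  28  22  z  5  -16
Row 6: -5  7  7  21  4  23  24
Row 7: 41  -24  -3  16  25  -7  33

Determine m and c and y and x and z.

m = 25, c = 10, y = 28, x = 21, z = 20

The known cells in column 5 total 61, leaving 81 − 61 = 20 for the blank.
The known cells in row 1 total 56, leaving 81 − 56 = 25 for the blank.
The known cells in column 3 total 71, leaving 81 − 71 = 10 for the blank.
The known cells in row 3 total 53, leaving 81 − 53 = 28 for the blank.
The known cells in row 5 total 60, leaving 81 − 60 = 21 for the blank.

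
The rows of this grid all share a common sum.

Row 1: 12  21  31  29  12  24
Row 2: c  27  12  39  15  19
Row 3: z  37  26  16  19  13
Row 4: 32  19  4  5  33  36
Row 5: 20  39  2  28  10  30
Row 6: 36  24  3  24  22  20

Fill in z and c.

The complete rows each total 129.
Row 3 is missing 129 − 111 = 18 (since 37 + 26 + 16 + 19 + 13 = 111).
Row 2 is missing 129 − 112 = 17 (since 27 + 12 + 39 + 15 + 19 = 112).

z = 18, c = 17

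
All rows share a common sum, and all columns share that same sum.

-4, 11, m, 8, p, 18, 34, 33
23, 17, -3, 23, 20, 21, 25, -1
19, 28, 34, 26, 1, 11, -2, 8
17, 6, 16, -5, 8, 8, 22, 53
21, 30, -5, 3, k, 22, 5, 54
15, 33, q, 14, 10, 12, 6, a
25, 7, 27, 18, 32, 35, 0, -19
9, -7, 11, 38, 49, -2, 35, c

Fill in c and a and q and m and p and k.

Rows 2 and 3 both sum to 125, so that's the common total.
Row 5: 21 + 30 − 5 + 3 + 22 + 5 + 54 = 130, so its missing entry is 125 − 130 = -5.
Column 5: 20 + 1 + 8 − 5 + 10 + 32 + 49 = 115, so its missing entry is 125 − 115 = 10.
Row 8: 9 − 7 + 11 + 38 + 49 − 2 + 35 = 133, so its missing entry is 125 − 133 = -8.
Column 8: 33 − 1 + 8 + 53 + 54 − 19 − 8 = 120, so its missing entry is 125 − 120 = 5.
Row 1: -4 + 11 + 8 + 10 + 18 + 34 + 33 = 110, so its missing entry is 125 − 110 = 15.
Row 6: 15 + 33 + 14 + 10 + 12 + 6 + 5 = 95, so its missing entry is 125 − 95 = 30.

c = -8, a = 5, q = 30, m = 15, p = 10, k = -5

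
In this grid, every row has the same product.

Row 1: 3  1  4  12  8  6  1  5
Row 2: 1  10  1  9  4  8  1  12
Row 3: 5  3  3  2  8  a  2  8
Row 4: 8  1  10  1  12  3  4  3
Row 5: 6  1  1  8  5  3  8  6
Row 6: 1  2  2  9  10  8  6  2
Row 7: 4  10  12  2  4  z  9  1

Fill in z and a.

Rows 1 and 6 each multiply to 34560, so every row has product 34560.
Row 7: 4×10×12×2×4×9×1 = 34560, so the missing entry is 34560 ÷ 34560 = 1.
Row 3: 5×3×3×2×8×2×8 = 11520, so the missing entry is 34560 ÷ 11520 = 3.

z = 1, a = 3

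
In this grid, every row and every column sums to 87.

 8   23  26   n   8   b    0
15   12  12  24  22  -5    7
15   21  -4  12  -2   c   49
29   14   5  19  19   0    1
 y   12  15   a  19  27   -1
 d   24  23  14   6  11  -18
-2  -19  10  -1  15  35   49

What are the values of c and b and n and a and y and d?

c = -4, b = 23, n = -1, a = 20, y = -5, d = 27

Row 6 has 24 + 23 + 14 + 6 + 11 − 18 = 60; the blank must be 87 − 60 = 27.
Column 1 has 8 + 15 + 15 + 29 + 27 − 2 = 92; the blank must be 87 − 92 = -5.
Row 5 has -5 + 12 + 15 + 19 + 27 − 1 = 67; the blank must be 87 − 67 = 20.
Column 4 has 24 + 12 + 19 + 20 + 14 − 1 = 88; the blank must be 87 − 88 = -1.
Row 1 has 8 + 23 + 26 − 1 + 8 + 0 = 64; the blank must be 87 − 64 = 23.
Row 3 has 15 + 21 − 4 + 12 − 2 + 49 = 91; the blank must be 87 − 91 = -4.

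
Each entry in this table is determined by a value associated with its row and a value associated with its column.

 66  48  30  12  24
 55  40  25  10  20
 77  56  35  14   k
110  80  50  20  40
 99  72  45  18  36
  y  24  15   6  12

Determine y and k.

Each row is a constant multiple of every other row — this is a multiplication table with the headers hidden.
Row 6 is 24/48 = 1/2 times row 1, so its entry in column 1 is 66 × 1/2 = 33.
Row 3 is 56/48 = 7/6 times row 1, so its entry in column 5 is 24 × 7/6 = 28.

y = 33, k = 28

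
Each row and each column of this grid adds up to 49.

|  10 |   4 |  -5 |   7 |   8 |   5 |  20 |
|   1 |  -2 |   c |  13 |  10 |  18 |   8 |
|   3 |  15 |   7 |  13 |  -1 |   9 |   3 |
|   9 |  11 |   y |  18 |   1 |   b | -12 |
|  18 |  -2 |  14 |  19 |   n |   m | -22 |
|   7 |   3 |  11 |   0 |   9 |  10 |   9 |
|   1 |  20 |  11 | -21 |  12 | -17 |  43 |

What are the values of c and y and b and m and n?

c = 1, y = 10, b = 12, m = 12, n = 10

Column 5 has 8 + 10 − 1 + 1 + 9 + 12 = 39; the blank must be 49 − 39 = 10.
Row 2 has 1 − 2 + 13 + 10 + 18 + 8 = 48; the blank must be 49 − 48 = 1.
Row 5 has 18 − 2 + 14 + 19 + 10 − 22 = 37; the blank must be 49 − 37 = 12.
Column 3 has -5 + 1 + 7 + 14 + 11 + 11 = 39; the blank must be 49 − 39 = 10.
Row 4 has 9 + 11 + 10 + 18 + 1 − 12 = 37; the blank must be 49 − 37 = 12.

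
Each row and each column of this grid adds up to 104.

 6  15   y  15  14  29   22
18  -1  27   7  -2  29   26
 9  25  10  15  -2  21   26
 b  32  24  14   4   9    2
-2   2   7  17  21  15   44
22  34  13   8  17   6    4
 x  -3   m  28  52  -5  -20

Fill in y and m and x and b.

y = 3, m = 20, x = 32, b = 19

Row 1 has 6 + 15 + 15 + 14 + 29 + 22 = 101; the blank must be 104 − 101 = 3.
Column 3 has 3 + 27 + 10 + 24 + 7 + 13 = 84; the blank must be 104 − 84 = 20.
Row 4 has 32 + 24 + 14 + 4 + 9 + 2 = 85; the blank must be 104 − 85 = 19.
Row 7 has -3 + 20 + 28 + 52 − 5 − 20 = 72; the blank must be 104 − 72 = 32.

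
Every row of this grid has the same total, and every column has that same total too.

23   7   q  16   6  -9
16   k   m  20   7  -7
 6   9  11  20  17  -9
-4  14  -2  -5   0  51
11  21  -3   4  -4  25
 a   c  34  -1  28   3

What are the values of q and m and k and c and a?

Rows 3 and 4 both sum to 54, so that's the common total.
Row 1: 23 + 7 + 16 + 6 − 9 = 43, so its missing entry is 54 − 43 = 11.
Column 3: 11 + 11 − 2 − 3 + 34 = 51, so its missing entry is 54 − 51 = 3.
Row 2: 16 + 3 + 20 + 7 − 7 = 39, so its missing entry is 54 − 39 = 15.
Column 2: 7 + 15 + 9 + 14 + 21 = 66, so its missing entry is 54 − 66 = -12.
Row 6: -12 + 34 − 1 + 28 + 3 = 52, so its missing entry is 54 − 52 = 2.

q = 11, m = 3, k = 15, c = -12, a = 2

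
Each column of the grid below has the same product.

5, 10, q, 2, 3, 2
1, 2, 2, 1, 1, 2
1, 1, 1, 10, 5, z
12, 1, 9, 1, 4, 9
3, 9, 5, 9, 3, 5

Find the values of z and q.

Columns 4 and 5 each multiply to 180, so every column has product 180.
Column 6: 2×2×9×5 = 180, so the missing entry is 180 ÷ 180 = 1.
Column 3: 2×1×9×5 = 90, so the missing entry is 180 ÷ 90 = 2.

z = 1, q = 2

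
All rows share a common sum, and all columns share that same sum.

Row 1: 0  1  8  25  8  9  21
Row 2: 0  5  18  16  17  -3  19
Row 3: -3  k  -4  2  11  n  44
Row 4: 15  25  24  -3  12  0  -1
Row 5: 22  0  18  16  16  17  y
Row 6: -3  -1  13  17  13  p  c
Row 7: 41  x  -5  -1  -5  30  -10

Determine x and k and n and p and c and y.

Rows 1 and 2 both sum to 72, so that's the common total.
The known cells in row 7 total 50, leaving 72 − 50 = 22 for the blank.
The known cells in column 2 total 52, leaving 72 − 52 = 20 for the blank.
The known cells in row 5 total 89, leaving 72 − 89 = -17 for the blank.
The known cells in column 7 total 56, leaving 72 − 56 = 16 for the blank.
The known cells in row 6 total 55, leaving 72 − 55 = 17 for the blank.
The known cells in row 3 total 70, leaving 72 − 70 = 2 for the blank.

x = 22, k = 20, n = 2, p = 17, c = 16, y = -17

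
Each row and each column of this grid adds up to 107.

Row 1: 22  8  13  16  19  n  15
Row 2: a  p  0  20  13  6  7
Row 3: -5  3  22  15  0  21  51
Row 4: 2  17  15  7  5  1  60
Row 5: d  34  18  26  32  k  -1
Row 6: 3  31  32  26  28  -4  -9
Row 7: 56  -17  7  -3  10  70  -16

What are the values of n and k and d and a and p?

Column 2 has 8 + 3 + 17 + 34 + 31 − 17 = 76; the blank must be 107 − 76 = 31.
Row 1 has 22 + 8 + 13 + 16 + 19 + 15 = 93; the blank must be 107 − 93 = 14.
Column 6 has 14 + 6 + 21 + 1 − 4 + 70 = 108; the blank must be 107 − 108 = -1.
Row 5 has 34 + 18 + 26 + 32 − 1 − 1 = 108; the blank must be 107 − 108 = -1.
Row 2 has 31 + 0 + 20 + 13 + 6 + 7 = 77; the blank must be 107 − 77 = 30.

n = 14, k = -1, d = -1, a = 30, p = 31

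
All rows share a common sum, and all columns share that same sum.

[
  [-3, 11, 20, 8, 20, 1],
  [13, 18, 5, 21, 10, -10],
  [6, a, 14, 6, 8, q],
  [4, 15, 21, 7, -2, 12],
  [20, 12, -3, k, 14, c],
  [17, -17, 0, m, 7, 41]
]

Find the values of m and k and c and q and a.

m = 9, k = 6, c = 8, q = 5, a = 18

Rows 1 and 2 both sum to 57, so that's the common total.
Column 2 has 11 + 18 + 15 + 12 − 17 = 39; the blank must be 57 − 39 = 18.
Row 6 has 17 − 17 + 0 + 7 + 41 = 48; the blank must be 57 − 48 = 9.
Column 4 has 8 + 21 + 6 + 7 + 9 = 51; the blank must be 57 − 51 = 6.
Row 5 has 20 + 12 − 3 + 6 + 14 = 49; the blank must be 57 − 49 = 8.
Row 3 has 6 + 18 + 14 + 6 + 8 = 52; the blank must be 57 − 52 = 5.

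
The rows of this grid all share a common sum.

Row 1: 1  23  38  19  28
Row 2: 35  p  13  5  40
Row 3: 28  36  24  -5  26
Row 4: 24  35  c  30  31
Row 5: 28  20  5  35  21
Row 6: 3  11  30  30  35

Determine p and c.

p = 16, c = -11

Row 3 sums to 109 and so does row 6; that's the common total.
In row 2 the known cells total 93, leaving 109 − 93 = 16.
In row 4 the known cells total 120, leaving 109 − 120 = -11.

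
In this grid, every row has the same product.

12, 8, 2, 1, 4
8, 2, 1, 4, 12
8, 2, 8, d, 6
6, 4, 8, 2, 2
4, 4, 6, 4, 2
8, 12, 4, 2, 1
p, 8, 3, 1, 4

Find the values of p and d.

Rows 4 and 5 each multiply to 768, so every row has product 768.
Row 7: 8×3×1×4 = 96, so the missing entry is 768 ÷ 96 = 8.
Row 3: 8×2×8×6 = 768, so the missing entry is 768 ÷ 768 = 1.

p = 8, d = 1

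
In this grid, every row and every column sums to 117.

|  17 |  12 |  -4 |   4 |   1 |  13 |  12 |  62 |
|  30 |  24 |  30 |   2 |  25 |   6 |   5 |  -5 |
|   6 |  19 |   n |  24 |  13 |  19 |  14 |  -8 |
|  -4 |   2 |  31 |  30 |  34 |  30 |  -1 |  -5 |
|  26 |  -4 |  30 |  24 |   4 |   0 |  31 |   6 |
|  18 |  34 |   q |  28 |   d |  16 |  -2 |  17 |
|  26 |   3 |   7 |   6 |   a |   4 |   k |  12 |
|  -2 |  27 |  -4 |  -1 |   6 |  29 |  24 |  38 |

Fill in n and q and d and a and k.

n = 30, q = -3, d = 9, a = 25, k = 34

Row 3 has 6 + 19 + 24 + 13 + 19 + 14 − 8 = 87; the blank must be 117 − 87 = 30.
Column 7 has 12 + 5 + 14 − 1 + 31 − 2 + 24 = 83; the blank must be 117 − 83 = 34.
Row 7 has 26 + 3 + 7 + 6 + 4 + 34 + 12 = 92; the blank must be 117 − 92 = 25.
Column 5 has 1 + 25 + 13 + 34 + 4 + 25 + 6 = 108; the blank must be 117 − 108 = 9.
Row 6 has 18 + 34 + 28 + 9 + 16 − 2 + 17 = 120; the blank must be 117 − 120 = -3.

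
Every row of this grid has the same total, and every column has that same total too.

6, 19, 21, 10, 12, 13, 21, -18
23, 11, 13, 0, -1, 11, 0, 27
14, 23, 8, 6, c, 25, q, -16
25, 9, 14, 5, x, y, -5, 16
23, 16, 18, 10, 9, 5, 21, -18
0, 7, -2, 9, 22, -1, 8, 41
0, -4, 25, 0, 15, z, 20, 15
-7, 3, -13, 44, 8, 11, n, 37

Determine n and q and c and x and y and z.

Rows 1 and 2 both sum to 84, so that's the common total.
Row 7: 0 − 4 + 25 + 0 + 15 + 20 + 15 = 71, so its missing entry is 84 − 71 = 13.
Row 8: -7 + 3 − 13 + 44 + 8 + 11 + 37 = 83, so its missing entry is 84 − 83 = 1.
Column 7: 21 + 0 − 5 + 21 + 8 + 20 + 1 = 66, so its missing entry is 84 − 66 = 18.
Row 3: 14 + 23 + 8 + 6 + 25 + 18 − 16 = 78, so its missing entry is 84 − 78 = 6.
Column 5: 12 − 1 + 6 + 9 + 22 + 15 + 8 = 71, so its missing entry is 84 − 71 = 13.
Row 4: 25 + 9 + 14 + 5 + 13 − 5 + 16 = 77, so its missing entry is 84 − 77 = 7.

n = 1, q = 18, c = 6, x = 13, y = 7, z = 13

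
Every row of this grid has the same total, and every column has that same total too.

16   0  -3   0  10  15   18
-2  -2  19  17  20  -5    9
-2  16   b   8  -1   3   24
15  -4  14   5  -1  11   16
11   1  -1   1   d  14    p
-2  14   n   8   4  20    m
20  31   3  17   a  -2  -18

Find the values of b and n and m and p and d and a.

b = 8, n = 16, m = -4, p = 11, d = 19, a = 5

Rows 1 and 2 both sum to 56, so that's the common total.
Row 7: 20 + 31 + 3 + 17 − 2 − 18 = 51, so its missing entry is 56 − 51 = 5.
Column 5: 10 + 20 − 1 − 1 + 4 + 5 = 37, so its missing entry is 56 − 37 = 19.
Row 5: 11 + 1 − 1 + 1 + 19 + 14 = 45, so its missing entry is 56 − 45 = 11.
Column 7: 18 + 9 + 24 + 16 + 11 − 18 = 60, so its missing entry is 56 − 60 = -4.
Row 3: -2 + 16 + 8 − 1 + 3 + 24 = 48, so its missing entry is 56 − 48 = 8.
Row 6: -2 + 14 + 8 + 4 + 20 − 4 = 40, so its missing entry is 56 − 40 = 16.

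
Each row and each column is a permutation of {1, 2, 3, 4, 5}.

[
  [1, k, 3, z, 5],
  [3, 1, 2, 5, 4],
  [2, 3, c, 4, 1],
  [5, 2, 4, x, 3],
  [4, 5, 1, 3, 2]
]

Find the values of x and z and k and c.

For row 1, column 2: column 2 already has {1, 2, 3, 5}; that leaves 4.
At (row 1, col 4): row 1 already has {1, 3, 4, 5}, so the value is 2.
For row 4, column 4: row 4 already has {2, 3, 4, 5}; that leaves 1.
Cell (3,3): row 3 already has {1, 2, 3, 4} → 5.

x = 1, z = 2, k = 4, c = 5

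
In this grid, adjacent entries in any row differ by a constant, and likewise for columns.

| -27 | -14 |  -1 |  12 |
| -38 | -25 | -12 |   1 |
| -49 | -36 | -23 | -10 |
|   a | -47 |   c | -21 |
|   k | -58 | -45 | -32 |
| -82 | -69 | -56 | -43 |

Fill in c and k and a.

c = -34, k = -71, a = -60

Along each row the entries change by 13 per step; down each column they change by -11.
Row 4: from -47 at column 2, stepping by 13 to column 3 gives -34.
Row 5: from -58 at column 2, stepping by 13 to column 1 gives -71.
Row 4: from -47 at column 2, stepping by 13 to column 1 gives -60.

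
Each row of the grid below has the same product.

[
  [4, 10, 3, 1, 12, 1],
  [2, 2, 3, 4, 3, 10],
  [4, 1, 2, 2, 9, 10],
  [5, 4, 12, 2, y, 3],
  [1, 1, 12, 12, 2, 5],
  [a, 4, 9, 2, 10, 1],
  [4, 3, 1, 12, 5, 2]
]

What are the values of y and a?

Rows 2 and 3 each multiply to 1440, so every row has product 1440.
Row 4: 5×4×12×2×3 = 1440, so the missing entry is 1440 ÷ 1440 = 1.
Row 6: 4×9×2×10×1 = 720, so the missing entry is 1440 ÷ 720 = 2.

y = 1, a = 2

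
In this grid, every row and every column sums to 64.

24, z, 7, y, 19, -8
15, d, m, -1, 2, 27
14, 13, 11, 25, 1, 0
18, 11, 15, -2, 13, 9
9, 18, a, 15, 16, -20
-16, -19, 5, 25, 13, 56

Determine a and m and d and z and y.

a = 26, m = 0, d = 21, z = 20, y = 2

The known cells in column 4 total 62, leaving 64 − 62 = 2 for the blank.
The known cells in row 1 total 44, leaving 64 − 44 = 20 for the blank.
The known cells in column 2 total 43, leaving 64 − 43 = 21 for the blank.
The known cells in row 2 total 64, leaving 64 − 64 = 0 for the blank.
The known cells in row 5 total 38, leaving 64 − 38 = 26 for the blank.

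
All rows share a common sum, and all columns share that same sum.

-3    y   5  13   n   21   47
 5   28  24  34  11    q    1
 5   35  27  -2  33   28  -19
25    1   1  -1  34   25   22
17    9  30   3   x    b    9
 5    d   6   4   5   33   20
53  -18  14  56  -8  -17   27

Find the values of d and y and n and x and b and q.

d = 34, y = 18, n = 6, x = 26, b = 13, q = 4

Rows 3 and 4 both sum to 107, so that's the common total.
Row 2 has 5 + 28 + 24 + 34 + 11 + 1 = 103; the blank must be 107 − 103 = 4.
Row 6 has 5 + 6 + 4 + 5 + 33 + 20 = 73; the blank must be 107 − 73 = 34.
Column 2 has 28 + 35 + 1 + 9 + 34 − 18 = 89; the blank must be 107 − 89 = 18.
Row 1 has -3 + 18 + 5 + 13 + 21 + 47 = 101; the blank must be 107 − 101 = 6.
Column 5 has 6 + 11 + 33 + 34 + 5 − 8 = 81; the blank must be 107 − 81 = 26.
Row 5 has 17 + 9 + 30 + 3 + 26 + 9 = 94; the blank must be 107 − 94 = 13.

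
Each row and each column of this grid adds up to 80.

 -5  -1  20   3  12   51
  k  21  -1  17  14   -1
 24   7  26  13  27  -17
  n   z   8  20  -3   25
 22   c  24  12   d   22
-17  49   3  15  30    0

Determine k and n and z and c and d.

k = 30, n = 26, z = 4, c = 0, d = 0

Column 5: 12 + 14 + 27 − 3 + 30 = 80, so its missing entry is 80 − 80 = 0.
Row 2: 21 − 1 + 17 + 14 − 1 = 50, so its missing entry is 80 − 50 = 30.
Column 1: -5 + 30 + 24 + 22 − 17 = 54, so its missing entry is 80 − 54 = 26.
Row 4: 26 + 8 + 20 − 3 + 25 = 76, so its missing entry is 80 − 76 = 4.
Row 5: 22 + 24 + 12 + 0 + 22 = 80, so its missing entry is 80 − 80 = 0.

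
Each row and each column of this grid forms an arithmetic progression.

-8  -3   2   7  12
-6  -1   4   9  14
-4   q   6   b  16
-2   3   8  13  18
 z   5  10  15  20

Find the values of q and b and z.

q = 1, b = 11, z = 0

Along each row the entries change by 5 per step; down each column they change by 2.
Row 3: from -4 at column 1, stepping by 5 to column 2 gives 1.
Row 3: from -4 at column 1, stepping by 5 to column 4 gives 11.
Row 5: from 5 at column 2, stepping by 5 to column 1 gives 0.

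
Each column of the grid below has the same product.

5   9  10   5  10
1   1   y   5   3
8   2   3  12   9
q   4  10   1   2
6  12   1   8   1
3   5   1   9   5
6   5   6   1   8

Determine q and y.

Columns 2 and 5 each multiply to 21600, so every column has product 21600.
Column 1: 5×1×8×6×3×6 = 4320, so the missing entry is 21600 ÷ 4320 = 5.
Column 3: 10×3×10×1×1×6 = 1800, so the missing entry is 21600 ÷ 1800 = 12.

q = 5, y = 12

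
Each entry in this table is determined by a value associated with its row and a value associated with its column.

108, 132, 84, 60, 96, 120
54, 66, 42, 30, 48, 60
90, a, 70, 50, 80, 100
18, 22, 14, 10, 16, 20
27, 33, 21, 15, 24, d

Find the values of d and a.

d = 30, a = 110

Each row is a constant multiple of every other row — this is a multiplication table with the headers hidden.
Row 5 is 27/108 = 1/4 times row 1, so its entry in column 6 is 120 × 1/4 = 30.
Row 3 is 90/108 = 5/6 times row 1, so its entry in column 2 is 132 × 5/6 = 110.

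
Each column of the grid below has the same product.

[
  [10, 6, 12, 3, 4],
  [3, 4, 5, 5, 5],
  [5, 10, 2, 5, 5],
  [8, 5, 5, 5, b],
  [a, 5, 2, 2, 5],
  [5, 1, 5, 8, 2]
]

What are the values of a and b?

Columns 3 and 4 each multiply to 6000, so every column has product 6000.
Column 1: 10×3×5×8×5 = 6000, so the missing entry is 6000 ÷ 6000 = 1.
Column 5: 4×5×5×5×2 = 1000, so the missing entry is 6000 ÷ 1000 = 6.

a = 1, b = 6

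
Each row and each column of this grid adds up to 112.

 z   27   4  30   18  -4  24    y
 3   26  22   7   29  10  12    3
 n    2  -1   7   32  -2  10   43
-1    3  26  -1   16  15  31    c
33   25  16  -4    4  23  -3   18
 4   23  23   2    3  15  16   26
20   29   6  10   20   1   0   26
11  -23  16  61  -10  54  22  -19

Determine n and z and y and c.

Row 3: 2 − 1 + 7 + 32 − 2 + 10 + 43 = 91, so its missing entry is 112 − 91 = 21.
Row 4: -1 + 3 + 26 − 1 + 16 + 15 + 31 = 89, so its missing entry is 112 − 89 = 23.
Column 8: 3 + 43 + 23 + 18 + 26 + 26 − 19 = 120, so its missing entry is 112 − 120 = -8.
Row 1: 27 + 4 + 30 + 18 − 4 + 24 − 8 = 91, so its missing entry is 112 − 91 = 21.

n = 21, z = 21, y = -8, c = 23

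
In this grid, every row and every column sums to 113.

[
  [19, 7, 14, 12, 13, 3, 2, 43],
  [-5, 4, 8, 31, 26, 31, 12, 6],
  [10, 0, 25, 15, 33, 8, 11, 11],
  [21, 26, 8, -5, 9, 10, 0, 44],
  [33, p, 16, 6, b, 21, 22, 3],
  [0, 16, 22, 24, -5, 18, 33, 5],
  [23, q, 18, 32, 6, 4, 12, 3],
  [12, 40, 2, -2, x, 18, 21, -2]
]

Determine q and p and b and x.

The known cells in row 7 total 98, leaving 113 − 98 = 15 for the blank.
The known cells in column 2 total 108, leaving 113 − 108 = 5 for the blank.
The known cells in row 5 total 106, leaving 113 − 106 = 7 for the blank.
The known cells in row 8 total 89, leaving 113 − 89 = 24 for the blank.

q = 15, p = 5, b = 7, x = 24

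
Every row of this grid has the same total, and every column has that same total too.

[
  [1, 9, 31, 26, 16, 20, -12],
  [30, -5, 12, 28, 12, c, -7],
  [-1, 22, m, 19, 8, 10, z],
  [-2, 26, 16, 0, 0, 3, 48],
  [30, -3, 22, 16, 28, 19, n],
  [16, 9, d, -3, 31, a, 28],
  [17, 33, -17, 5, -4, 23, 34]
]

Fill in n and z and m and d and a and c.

n = -21, z = 21, m = 12, d = 15, a = -5, c = 21

Rows 1 and 4 both sum to 91, so that's the common total.
Row 2 has 30 − 5 + 12 + 28 + 12 − 7 = 70; the blank must be 91 − 70 = 21.
Column 6 has 20 + 21 + 10 + 3 + 19 + 23 = 96; the blank must be 91 − 96 = -5.
Row 5 has 30 − 3 + 22 + 16 + 28 + 19 = 112; the blank must be 91 − 112 = -21.
Column 7 has -12 − 7 + 48 − 21 + 28 + 34 = 70; the blank must be 91 − 70 = 21.
Row 3 has -1 + 22 + 19 + 8 + 10 + 21 = 79; the blank must be 91 − 79 = 12.
Row 6 has 16 + 9 − 3 + 31 − 5 + 28 = 76; the blank must be 91 − 76 = 15.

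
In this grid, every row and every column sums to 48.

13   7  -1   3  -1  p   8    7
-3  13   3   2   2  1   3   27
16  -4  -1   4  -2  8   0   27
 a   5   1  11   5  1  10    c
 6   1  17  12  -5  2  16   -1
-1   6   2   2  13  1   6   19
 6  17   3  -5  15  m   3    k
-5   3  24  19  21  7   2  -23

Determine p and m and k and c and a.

p = 12, m = 16, k = -7, c = -1, a = 16

Column 1: 13 − 3 + 16 + 6 − 1 + 6 − 5 = 32, so its missing entry is 48 − 32 = 16.
Row 4: 16 + 5 + 1 + 11 + 5 + 1 + 10 = 49, so its missing entry is 48 − 49 = -1.
Column 8: 7 + 27 + 27 − 1 − 1 + 19 − 23 = 55, so its missing entry is 48 − 55 = -7.
Row 7: 6 + 17 + 3 − 5 + 15 + 3 − 7 = 32, so its missing entry is 48 − 32 = 16.
Row 1: 13 + 7 − 1 + 3 − 1 + 8 + 7 = 36, so its missing entry is 48 − 36 = 12.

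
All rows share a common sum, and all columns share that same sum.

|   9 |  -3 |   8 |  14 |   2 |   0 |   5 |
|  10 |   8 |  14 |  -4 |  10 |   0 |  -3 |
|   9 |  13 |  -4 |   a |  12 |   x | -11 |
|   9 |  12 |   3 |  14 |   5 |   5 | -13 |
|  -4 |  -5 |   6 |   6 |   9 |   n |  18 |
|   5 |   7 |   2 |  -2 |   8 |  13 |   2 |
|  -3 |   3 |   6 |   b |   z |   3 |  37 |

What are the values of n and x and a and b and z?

Rows 1 and 2 both sum to 35, so that's the common total.
Column 5 has 2 + 10 + 12 + 5 + 9 + 8 = 46; the blank must be 35 − 46 = -11.
Row 5 has -4 − 5 + 6 + 6 + 9 + 18 = 30; the blank must be 35 − 30 = 5.
Row 7 has -3 + 3 + 6 − 11 + 3 + 37 = 35; the blank must be 35 − 35 = 0.
Column 4 has 14 − 4 + 14 + 6 − 2 + 0 = 28; the blank must be 35 − 28 = 7.
Row 3 has 9 + 13 − 4 + 7 + 12 − 11 = 26; the blank must be 35 − 26 = 9.

n = 5, x = 9, a = 7, b = 0, z = -11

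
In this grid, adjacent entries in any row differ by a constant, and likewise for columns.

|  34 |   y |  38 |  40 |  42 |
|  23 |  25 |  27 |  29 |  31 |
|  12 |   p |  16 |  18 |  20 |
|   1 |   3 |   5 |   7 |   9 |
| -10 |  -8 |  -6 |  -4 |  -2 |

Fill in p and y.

Along each row the entries change by 2 per step; down each column they change by -11.
Row 3: from 12 at column 1, stepping by 2 to column 2 gives 14.
Row 1: from 34 at column 1, stepping by 2 to column 2 gives 36.

p = 14, y = 36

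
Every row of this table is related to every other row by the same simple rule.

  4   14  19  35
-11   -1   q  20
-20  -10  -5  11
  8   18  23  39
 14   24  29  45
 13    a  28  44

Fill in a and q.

a = 23, q = 4

The difference between any two rows is the same in every column — this is an addition table with the headers hidden.
Row 6 minus row 1 is 44 − 35 = 9, so its entry in column 2 is 14 + 9 = 23.
Row 2 minus row 1 is 20 − 35 = -15, so its entry in column 3 is 19 + (-15) = 4.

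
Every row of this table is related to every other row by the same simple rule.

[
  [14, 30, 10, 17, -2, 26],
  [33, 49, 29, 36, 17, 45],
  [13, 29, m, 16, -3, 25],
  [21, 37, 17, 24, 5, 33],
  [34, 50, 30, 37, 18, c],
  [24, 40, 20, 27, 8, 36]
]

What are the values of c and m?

The difference between any two rows is the same in every column — this is an addition table with the headers hidden.
Row 5 minus row 1 is 37 − 17 = 20, so its entry in column 6 is 26 + 20 = 46.
Row 3 minus row 1 is 16 − 17 = -1, so its entry in column 3 is 10 + (-1) = 9.

c = 46, m = 9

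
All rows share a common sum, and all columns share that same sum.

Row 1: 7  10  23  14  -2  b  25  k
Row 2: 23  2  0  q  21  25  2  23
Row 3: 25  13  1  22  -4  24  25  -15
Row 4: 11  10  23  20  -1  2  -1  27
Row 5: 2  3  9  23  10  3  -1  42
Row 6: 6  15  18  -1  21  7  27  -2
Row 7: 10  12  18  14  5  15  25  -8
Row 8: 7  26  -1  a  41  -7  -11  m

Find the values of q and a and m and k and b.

q = -5, a = 4, m = 32, k = -8, b = 22

Rows 3 and 4 both sum to 91, so that's the common total.
Column 6: 25 + 24 + 2 + 3 + 7 + 15 − 7 = 69, so its missing entry is 91 − 69 = 22.
Row 1: 7 + 10 + 23 + 14 − 2 + 22 + 25 = 99, so its missing entry is 91 − 99 = -8.
Column 8: -8 + 23 − 15 + 27 + 42 − 2 − 8 = 59, so its missing entry is 91 − 59 = 32.
Row 8: 7 + 26 − 1 + 41 − 7 − 11 + 32 = 87, so its missing entry is 91 − 87 = 4.
Row 2: 23 + 2 + 0 + 21 + 25 + 2 + 23 = 96, so its missing entry is 91 − 96 = -5.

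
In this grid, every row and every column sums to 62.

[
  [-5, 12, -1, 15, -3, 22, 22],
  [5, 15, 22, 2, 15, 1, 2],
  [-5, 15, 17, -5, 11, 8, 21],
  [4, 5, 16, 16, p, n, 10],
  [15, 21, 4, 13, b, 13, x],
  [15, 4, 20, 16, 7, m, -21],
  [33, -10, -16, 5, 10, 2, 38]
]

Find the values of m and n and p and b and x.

Row 6: 15 + 4 + 20 + 16 + 7 − 21 = 41, so its missing entry is 62 − 41 = 21.
Column 7: 22 + 2 + 21 + 10 − 21 + 38 = 72, so its missing entry is 62 − 72 = -10.
Row 5: 15 + 21 + 4 + 13 + 13 − 10 = 56, so its missing entry is 62 − 56 = 6.
Column 5: -3 + 15 + 11 + 6 + 7 + 10 = 46, so its missing entry is 62 − 46 = 16.
Row 4: 4 + 5 + 16 + 16 + 16 + 10 = 67, so its missing entry is 62 − 67 = -5.

m = 21, n = -5, p = 16, b = 6, x = -10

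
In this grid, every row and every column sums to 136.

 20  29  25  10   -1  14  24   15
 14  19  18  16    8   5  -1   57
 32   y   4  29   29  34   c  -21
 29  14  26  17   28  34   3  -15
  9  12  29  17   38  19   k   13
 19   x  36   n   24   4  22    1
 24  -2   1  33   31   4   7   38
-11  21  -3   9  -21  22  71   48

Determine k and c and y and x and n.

k = -1, c = 11, y = 18, x = 25, n = 5

Row 5 has 9 + 12 + 29 + 17 + 38 + 19 + 13 = 137; the blank must be 136 − 137 = -1.
Column 7 has 24 − 1 + 3 − 1 + 22 + 7 + 71 = 125; the blank must be 136 − 125 = 11.
Row 3 has 32 + 4 + 29 + 29 + 34 + 11 − 21 = 118; the blank must be 136 − 118 = 18.
Column 2 has 29 + 19 + 18 + 14 + 12 − 2 + 21 = 111; the blank must be 136 − 111 = 25.
Row 6 has 19 + 25 + 36 + 24 + 4 + 22 + 1 = 131; the blank must be 136 − 131 = 5.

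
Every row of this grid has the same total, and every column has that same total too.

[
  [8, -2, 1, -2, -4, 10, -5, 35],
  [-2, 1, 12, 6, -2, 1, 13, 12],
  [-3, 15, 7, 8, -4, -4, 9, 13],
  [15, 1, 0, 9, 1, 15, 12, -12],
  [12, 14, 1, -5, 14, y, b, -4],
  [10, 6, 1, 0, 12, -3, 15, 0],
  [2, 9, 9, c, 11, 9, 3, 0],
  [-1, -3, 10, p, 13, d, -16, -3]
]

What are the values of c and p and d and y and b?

c = -2, p = 27, d = 14, y = -1, b = 10

Rows 1 and 2 both sum to 41, so that's the common total.
Column 7 has -5 + 13 + 9 + 12 + 15 + 3 − 16 = 31; the blank must be 41 − 31 = 10.
Row 5 has 12 + 14 + 1 − 5 + 14 + 10 − 4 = 42; the blank must be 41 − 42 = -1.
Column 6 has 10 + 1 − 4 + 15 − 1 − 3 + 9 = 27; the blank must be 41 − 27 = 14.
Row 8 has -1 − 3 + 10 + 13 + 14 − 16 − 3 = 14; the blank must be 41 − 14 = 27.
Row 7 has 2 + 9 + 9 + 11 + 9 + 3 + 0 = 43; the blank must be 41 − 43 = -2.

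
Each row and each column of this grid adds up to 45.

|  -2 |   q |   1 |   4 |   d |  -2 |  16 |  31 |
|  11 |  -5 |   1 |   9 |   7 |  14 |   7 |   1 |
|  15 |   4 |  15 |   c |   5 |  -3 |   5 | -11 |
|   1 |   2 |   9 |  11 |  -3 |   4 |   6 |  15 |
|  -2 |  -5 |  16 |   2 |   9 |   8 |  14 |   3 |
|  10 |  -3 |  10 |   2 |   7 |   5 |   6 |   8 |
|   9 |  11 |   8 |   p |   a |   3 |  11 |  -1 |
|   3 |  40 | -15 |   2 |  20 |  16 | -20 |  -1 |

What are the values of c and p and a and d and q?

Column 2: -5 + 4 + 2 − 5 − 3 + 11 + 40 = 44, so its missing entry is 45 − 44 = 1.
Row 1: -2 + 1 + 1 + 4 − 2 + 16 + 31 = 49, so its missing entry is 45 − 49 = -4.
Column 5: -4 + 7 + 5 − 3 + 9 + 7 + 20 = 41, so its missing entry is 45 − 41 = 4.
Row 3: 15 + 4 + 15 + 5 − 3 + 5 − 11 = 30, so its missing entry is 45 − 30 = 15.
Row 7: 9 + 11 + 8 + 4 + 3 + 11 − 1 = 45, so its missing entry is 45 − 45 = 0.

c = 15, p = 0, a = 4, d = -4, q = 1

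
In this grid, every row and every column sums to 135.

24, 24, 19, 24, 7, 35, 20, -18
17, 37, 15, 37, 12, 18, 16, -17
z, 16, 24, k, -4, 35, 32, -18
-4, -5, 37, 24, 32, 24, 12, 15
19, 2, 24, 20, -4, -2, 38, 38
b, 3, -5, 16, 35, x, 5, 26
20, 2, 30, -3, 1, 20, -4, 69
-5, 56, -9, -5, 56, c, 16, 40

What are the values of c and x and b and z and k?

Column 4 has 24 + 37 + 24 + 20 + 16 − 3 − 5 = 113; the blank must be 135 − 113 = 22.
Row 3 has 16 + 24 + 22 − 4 + 35 + 32 − 18 = 107; the blank must be 135 − 107 = 28.
Column 1 has 24 + 17 + 28 − 4 + 19 + 20 − 5 = 99; the blank must be 135 − 99 = 36.
Row 6 has 36 + 3 − 5 + 16 + 35 + 5 + 26 = 116; the blank must be 135 − 116 = 19.
Row 8 has -5 + 56 − 9 − 5 + 56 + 16 + 40 = 149; the blank must be 135 − 149 = -14.

c = -14, x = 19, b = 36, z = 28, k = 22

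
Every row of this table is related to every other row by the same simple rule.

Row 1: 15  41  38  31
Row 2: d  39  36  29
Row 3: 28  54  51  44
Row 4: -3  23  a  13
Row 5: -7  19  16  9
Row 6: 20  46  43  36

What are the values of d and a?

The difference between any two rows is the same in every column — this is an addition table with the headers hidden.
Row 2 minus row 1 is 29 − 31 = -2, so its entry in column 1 is 15 + (-2) = 13.
Row 4 minus row 1 is 13 − 31 = -18, so its entry in column 3 is 38 + (-18) = 20.

d = 13, a = 20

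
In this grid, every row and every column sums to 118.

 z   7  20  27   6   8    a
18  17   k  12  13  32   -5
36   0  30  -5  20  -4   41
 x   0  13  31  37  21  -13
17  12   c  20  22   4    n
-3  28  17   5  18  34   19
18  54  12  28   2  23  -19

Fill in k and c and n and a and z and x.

Row 2: 18 + 17 + 12 + 13 + 32 − 5 = 87, so its missing entry is 118 − 87 = 31.
Column 3: 20 + 31 + 30 + 13 + 17 + 12 = 123, so its missing entry is 118 − 123 = -5.
Row 5: 17 + 12 − 5 + 20 + 22 + 4 = 70, so its missing entry is 118 − 70 = 48.
Column 7: -5 + 41 − 13 + 48 + 19 − 19 = 71, so its missing entry is 118 − 71 = 47.
Row 1: 7 + 20 + 27 + 6 + 8 + 47 = 115, so its missing entry is 118 − 115 = 3.
Row 4: 0 + 13 + 31 + 37 + 21 − 13 = 89, so its missing entry is 118 − 89 = 29.

k = 31, c = -5, n = 48, a = 47, z = 3, x = 29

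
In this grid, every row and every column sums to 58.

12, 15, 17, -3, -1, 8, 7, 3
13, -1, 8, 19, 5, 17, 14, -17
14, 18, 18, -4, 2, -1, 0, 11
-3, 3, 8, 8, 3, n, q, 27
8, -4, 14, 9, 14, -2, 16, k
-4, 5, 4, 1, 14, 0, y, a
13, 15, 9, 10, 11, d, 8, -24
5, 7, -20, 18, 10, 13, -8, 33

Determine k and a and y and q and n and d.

Row 7 has 13 + 15 + 9 + 10 + 11 + 8 − 24 = 42; the blank must be 58 − 42 = 16.
Row 5 has 8 − 4 + 14 + 9 + 14 − 2 + 16 = 55; the blank must be 58 − 55 = 3.
Column 8 has 3 − 17 + 11 + 27 + 3 − 24 + 33 = 36; the blank must be 58 − 36 = 22.
Row 6 has -4 + 5 + 4 + 1 + 14 + 0 + 22 = 42; the blank must be 58 − 42 = 16.
Column 7 has 7 + 14 + 0 + 16 + 16 + 8 − 8 = 53; the blank must be 58 − 53 = 5.
Row 4 has -3 + 3 + 8 + 8 + 3 + 5 + 27 = 51; the blank must be 58 − 51 = 7.

k = 3, a = 22, y = 16, q = 5, n = 7, d = 16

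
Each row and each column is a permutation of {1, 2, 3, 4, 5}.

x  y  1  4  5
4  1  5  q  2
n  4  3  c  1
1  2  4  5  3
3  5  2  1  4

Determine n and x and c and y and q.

n = 5, x = 2, c = 2, y = 3, q = 3

At (row 1, col 2): column 2 already has {1, 2, 4, 5}, so the value is 3.
At (row 1, col 1): row 1 already has {1, 3, 4, 5}, so the value is 2.
For row 3, column 1: column 1 already has {1, 2, 3, 4}; that leaves 5.
Cell (3,4): row 3 already has {1, 3, 4, 5} → 2.
For row 2, column 4: row 2 already has {1, 2, 4, 5}; that leaves 3.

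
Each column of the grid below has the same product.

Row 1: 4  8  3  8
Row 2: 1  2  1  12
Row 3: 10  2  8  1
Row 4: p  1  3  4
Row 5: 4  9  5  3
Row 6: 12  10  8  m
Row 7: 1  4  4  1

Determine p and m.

Columns 2 and 3 each multiply to 11520, so every column has product 11520.
Column 1: 4×1×10×4×12×1 = 1920, so the missing entry is 11520 ÷ 1920 = 6.
Column 4: 8×12×1×4×3×1 = 1152, so the missing entry is 11520 ÷ 1152 = 10.

p = 6, m = 10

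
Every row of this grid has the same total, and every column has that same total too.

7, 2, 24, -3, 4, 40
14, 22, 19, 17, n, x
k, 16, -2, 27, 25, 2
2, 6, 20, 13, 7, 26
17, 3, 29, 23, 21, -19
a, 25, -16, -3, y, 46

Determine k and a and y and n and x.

Rows 1 and 4 both sum to 74, so that's the common total.
Column 6: 40 + 2 + 26 − 19 + 46 = 95, so its missing entry is 74 − 95 = -21.
Row 3: 16 − 2 + 27 + 25 + 2 = 68, so its missing entry is 74 − 68 = 6.
Row 2: 14 + 22 + 19 + 17 − 21 = 51, so its missing entry is 74 − 51 = 23.
Column 5: 4 + 23 + 25 + 7 + 21 = 80, so its missing entry is 74 − 80 = -6.
Row 6: 25 − 16 − 3 − 6 + 46 = 46, so its missing entry is 74 − 46 = 28.

k = 6, a = 28, y = -6, n = 23, x = -21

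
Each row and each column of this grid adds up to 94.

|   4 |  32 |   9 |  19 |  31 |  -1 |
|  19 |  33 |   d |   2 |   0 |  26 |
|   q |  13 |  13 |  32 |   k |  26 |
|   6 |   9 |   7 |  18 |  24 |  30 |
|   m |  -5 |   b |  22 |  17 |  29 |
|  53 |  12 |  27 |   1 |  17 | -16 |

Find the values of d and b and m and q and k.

d = 14, b = 24, m = 7, q = 5, k = 5

The known cells in column 5 total 89, leaving 94 − 89 = 5 for the blank.
The known cells in row 2 total 80, leaving 94 − 80 = 14 for the blank.
The known cells in row 3 total 89, leaving 94 − 89 = 5 for the blank.
The known cells in column 1 total 87, leaving 94 − 87 = 7 for the blank.
The known cells in row 5 total 70, leaving 94 − 70 = 24 for the blank.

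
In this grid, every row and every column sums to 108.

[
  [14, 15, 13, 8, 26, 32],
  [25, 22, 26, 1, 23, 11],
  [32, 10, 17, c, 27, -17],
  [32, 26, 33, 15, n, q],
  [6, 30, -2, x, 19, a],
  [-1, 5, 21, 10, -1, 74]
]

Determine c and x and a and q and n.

Column 5 has 26 + 23 + 27 + 19 − 1 = 94; the blank must be 108 − 94 = 14.
Row 3 has 32 + 10 + 17 + 27 − 17 = 69; the blank must be 108 − 69 = 39.
Column 4 has 8 + 1 + 39 + 15 + 10 = 73; the blank must be 108 − 73 = 35.
Row 5 has 6 + 30 − 2 + 35 + 19 = 88; the blank must be 108 − 88 = 20.
Row 4 has 32 + 26 + 33 + 15 + 14 = 120; the blank must be 108 − 120 = -12.

c = 39, x = 35, a = 20, q = -12, n = 14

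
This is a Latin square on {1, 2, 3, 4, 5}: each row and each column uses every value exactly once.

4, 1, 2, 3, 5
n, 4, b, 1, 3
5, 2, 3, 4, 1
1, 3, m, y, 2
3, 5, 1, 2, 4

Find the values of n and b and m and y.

n = 2, b = 5, m = 4, y = 5

At (row 2, col 1): column 1 already has {1, 3, 4, 5}, so the value is 2.
At (row 2, col 3): row 2 already has {1, 2, 3, 4}, so the value is 5.
At (row 4, col 3): column 3 already has {1, 2, 3, 5}, so the value is 4.
Cell (4,4): row 4 already has {1, 2, 3, 4} → 5.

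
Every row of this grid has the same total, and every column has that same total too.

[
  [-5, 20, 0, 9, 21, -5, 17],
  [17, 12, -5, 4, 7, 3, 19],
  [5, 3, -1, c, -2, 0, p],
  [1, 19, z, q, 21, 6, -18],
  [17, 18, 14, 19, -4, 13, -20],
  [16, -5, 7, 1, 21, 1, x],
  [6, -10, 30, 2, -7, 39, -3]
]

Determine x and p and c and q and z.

Rows 1 and 2 both sum to 57, so that's the common total.
The known cells in row 6 total 41, leaving 57 − 41 = 16 for the blank.
The known cells in column 7 total 11, leaving 57 − 11 = 46 for the blank.
The known cells in row 3 total 51, leaving 57 − 51 = 6 for the blank.
The known cells in column 4 total 41, leaving 57 − 41 = 16 for the blank.
The known cells in row 4 total 45, leaving 57 − 45 = 12 for the blank.

x = 16, p = 46, c = 6, q = 16, z = 12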